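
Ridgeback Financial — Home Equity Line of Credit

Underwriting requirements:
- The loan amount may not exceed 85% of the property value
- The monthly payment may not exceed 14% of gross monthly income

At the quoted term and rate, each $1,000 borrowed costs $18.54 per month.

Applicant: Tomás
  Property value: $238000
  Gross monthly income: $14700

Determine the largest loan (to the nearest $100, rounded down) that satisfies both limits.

Payment cap: 14% × $14,700 = $2,058/month.
At $18.54 per $1,000, that supports 2,058/18.54 × 1,000 ≈ $111,003 → $111,000.
LTV cap: 85% × $238,000 = $202,300 → $202,300.
Binding constraint: payment-to-income.

$111,000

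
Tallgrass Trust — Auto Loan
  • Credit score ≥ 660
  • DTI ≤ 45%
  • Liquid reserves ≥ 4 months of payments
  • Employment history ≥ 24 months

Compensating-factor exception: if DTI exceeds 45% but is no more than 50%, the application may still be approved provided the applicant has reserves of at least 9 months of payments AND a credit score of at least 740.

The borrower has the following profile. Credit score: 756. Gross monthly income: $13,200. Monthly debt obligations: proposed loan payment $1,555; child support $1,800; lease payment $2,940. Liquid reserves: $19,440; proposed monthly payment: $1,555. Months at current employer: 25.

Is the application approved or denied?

Approved

Credit score 756 ≥ 660 (meets base)
Total debts = (1,555 + 1,800 + 2,940) = 6,295. DTI = 6,295/13,200 = 47.7% > 45% — standard DTI limit exceeded.
Reserves = 19,440/1,555 = 12.5 months ≥ 4
Employment 25 ≥ 24 months
DTI 47.7% is within the 45%–50% exception band; checking compensating factors.
Reserves 12.5 ≥ 9 months; credit score 756 ≥ 740.
Both compensating conditions met → exception applies.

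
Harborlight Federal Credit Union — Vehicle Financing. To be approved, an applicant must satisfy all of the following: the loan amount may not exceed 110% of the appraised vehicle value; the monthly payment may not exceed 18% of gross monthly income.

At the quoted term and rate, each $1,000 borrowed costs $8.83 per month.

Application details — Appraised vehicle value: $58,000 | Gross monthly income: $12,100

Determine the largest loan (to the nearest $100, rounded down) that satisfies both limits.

$63,800

Payment cap: 18% × $12,100 = $2,178/month.
At $8.83 per $1,000, that supports 2,178/8.83 × 1,000 ≈ $246,659 → $246,600.
LTV cap: 110% × $58,000 = $63,800 → $63,800.
Binding constraint: loan-to-value.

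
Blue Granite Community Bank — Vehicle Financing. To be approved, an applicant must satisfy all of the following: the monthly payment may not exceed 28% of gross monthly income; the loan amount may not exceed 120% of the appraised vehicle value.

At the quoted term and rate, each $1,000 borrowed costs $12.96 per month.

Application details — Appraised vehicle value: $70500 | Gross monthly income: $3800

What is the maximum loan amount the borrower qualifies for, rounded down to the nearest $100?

$82,000

Payment cap: 28% × $3,800 = $1,064/month.
At $12.96 per $1,000, that supports 1,064/12.96 × 1,000 ≈ $82,098 → $82,000.
LTV cap: 120% × $70,500 = $84,600 → $84,600.
Binding constraint: payment-to-income.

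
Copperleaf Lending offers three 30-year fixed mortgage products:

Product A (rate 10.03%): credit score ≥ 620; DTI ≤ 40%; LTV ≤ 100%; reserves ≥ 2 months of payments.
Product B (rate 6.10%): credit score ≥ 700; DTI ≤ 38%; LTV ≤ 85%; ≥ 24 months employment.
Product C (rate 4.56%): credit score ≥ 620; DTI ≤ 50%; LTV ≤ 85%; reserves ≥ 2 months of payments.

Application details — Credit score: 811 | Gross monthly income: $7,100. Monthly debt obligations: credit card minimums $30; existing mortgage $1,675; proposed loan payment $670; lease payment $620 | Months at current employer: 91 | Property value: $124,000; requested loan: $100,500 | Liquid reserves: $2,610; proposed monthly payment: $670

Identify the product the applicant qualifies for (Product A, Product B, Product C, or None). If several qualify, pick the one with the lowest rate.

Product C

Total debts = (30 + 1,675 + 670 + 620) = 2,995; DTI = 2,995/7,100 = 42.2%.
LTV = 100,500/124,000 = 81%.
Reserves = 2,610/670 = 3.9 months.
Product A: score 811 ≥ 620; DTI 42.2% > 40%; LTV 81% ≤ 100%; reserves 3.9 ≥ 2 mo → does not qualify.
Product B: score 811 ≥ 700; DTI 42.2% > 38%; LTV 81% ≤ 85%; employment 91 ≥ 24 mo → does not qualify.
Product C: score 811 ≥ 620; DTI 42.2% ≤ 50%; LTV 81% ≤ 85%; reserves 3.9 ≥ 2 mo → qualifies.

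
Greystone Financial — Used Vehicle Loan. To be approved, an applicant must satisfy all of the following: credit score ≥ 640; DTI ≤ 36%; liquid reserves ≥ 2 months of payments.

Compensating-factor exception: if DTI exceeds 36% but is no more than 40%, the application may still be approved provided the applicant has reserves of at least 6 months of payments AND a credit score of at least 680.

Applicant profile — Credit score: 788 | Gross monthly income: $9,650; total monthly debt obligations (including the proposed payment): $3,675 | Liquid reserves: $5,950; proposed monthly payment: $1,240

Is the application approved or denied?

Credit score 788 ≥ 640 (meets base)
DTI: 3,675 ÷ 9,650 = 38.1%, over the 36% base limit.
Reserves: 5,950 ÷ 1,240 = 4.8 months (meets 2-month minimum)
38.1% falls in the override range (36%–40%), so the compensating-factor test applies.
Reserves 4.8 < 6 months; credit score 788 ≥ 680.
Override conditions not both satisfied; exception does not apply.

Denied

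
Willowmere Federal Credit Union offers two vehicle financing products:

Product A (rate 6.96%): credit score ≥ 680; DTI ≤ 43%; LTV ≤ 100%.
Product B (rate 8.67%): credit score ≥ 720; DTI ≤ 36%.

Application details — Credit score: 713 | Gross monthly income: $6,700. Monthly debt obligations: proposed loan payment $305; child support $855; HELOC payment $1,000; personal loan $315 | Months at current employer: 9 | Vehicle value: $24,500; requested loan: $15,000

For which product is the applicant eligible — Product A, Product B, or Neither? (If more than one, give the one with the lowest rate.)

Product A

Total debts = (305 + 855 + 1,000 + 315) = 2,475; DTI = 2,475/6,700 = 36.9%.
LTV = 15,000/24,500 = 61.2%.
Product A: score 713 ≥ 680; DTI 36.9% ≤ 43%; LTV 61.2% ≤ 100% → qualifies.
Product B: score 713 < 720; DTI 36.9% > 36% → does not qualify.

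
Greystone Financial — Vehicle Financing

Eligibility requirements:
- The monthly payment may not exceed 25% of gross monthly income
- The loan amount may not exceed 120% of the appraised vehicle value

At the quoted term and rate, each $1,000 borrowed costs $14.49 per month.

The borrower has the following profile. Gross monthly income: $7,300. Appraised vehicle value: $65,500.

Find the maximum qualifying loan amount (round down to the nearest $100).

Payment cap: 25% × $7,300 = $1,825/month.
At $14.49 per $1,000, that supports 1,825/14.49 × 1,000 ≈ $125,948 → $125,900.
LTV cap: 120% × $65,500 = $78,600 → $78,600.
Binding constraint: loan-to-value.

$78,600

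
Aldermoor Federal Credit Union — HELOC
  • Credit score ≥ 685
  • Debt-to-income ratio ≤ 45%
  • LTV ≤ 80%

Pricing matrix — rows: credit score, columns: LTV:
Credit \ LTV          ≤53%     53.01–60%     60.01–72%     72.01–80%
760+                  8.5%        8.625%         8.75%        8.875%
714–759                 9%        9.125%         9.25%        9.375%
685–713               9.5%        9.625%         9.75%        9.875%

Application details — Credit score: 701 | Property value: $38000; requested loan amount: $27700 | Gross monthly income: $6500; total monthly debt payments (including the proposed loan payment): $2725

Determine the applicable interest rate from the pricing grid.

Credit score 701 ≥ 685; DTI: 2,725 ÷ 6,500 = 41.9%, within the 45% cap
Loan-to-value = 27,700/38,000 = 72.9% — pass (80% max)
Row: 701 falls in 685–713. Column: 72.9% falls in 72.01–80%. Rate = 9.875%.

9.875%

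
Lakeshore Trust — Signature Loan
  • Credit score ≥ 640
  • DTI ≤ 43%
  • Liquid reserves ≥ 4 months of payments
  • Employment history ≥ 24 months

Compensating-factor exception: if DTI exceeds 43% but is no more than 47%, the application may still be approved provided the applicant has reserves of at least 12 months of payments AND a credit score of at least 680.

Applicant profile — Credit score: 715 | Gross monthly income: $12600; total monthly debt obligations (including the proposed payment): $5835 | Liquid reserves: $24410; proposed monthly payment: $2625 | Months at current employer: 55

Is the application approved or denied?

Denied

Credit score 715 ≥ 640 (meets base)
DTI = 5,835/12,600 = 46.3% > 43% — standard DTI limit exceeded.
Reserves = 24,410/2,625 = 9.3 months ≥ 4
Employment 55 ≥ 24 months
46.3% falls in the override range (43%–47%), so the compensating-factor test applies.
Reserves 9.3 < 12 months; credit score 715 ≥ 680.
Override conditions not both satisfied; exception does not apply.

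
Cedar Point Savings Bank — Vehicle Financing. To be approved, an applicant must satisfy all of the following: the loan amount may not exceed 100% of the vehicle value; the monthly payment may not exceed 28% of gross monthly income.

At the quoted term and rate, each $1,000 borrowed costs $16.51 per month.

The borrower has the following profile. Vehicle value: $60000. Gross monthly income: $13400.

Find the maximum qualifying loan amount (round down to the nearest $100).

Payment cap: 28% × $13,400 = $3,752/month.
At $16.51 per $1,000, that supports 3,752/16.51 × 1,000 ≈ $227,256 → $227,200.
LTV cap: 100% × $60,000 = $60,000 → $60,000.
Binding constraint: loan-to-value.

$60,000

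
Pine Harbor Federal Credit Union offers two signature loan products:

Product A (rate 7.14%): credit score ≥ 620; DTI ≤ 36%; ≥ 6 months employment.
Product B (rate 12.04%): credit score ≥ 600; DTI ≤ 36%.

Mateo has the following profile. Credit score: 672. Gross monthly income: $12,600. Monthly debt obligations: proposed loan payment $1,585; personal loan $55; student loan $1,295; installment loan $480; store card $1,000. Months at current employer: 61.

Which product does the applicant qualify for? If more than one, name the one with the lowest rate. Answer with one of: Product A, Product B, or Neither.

Product A

Total debts = (1,585 + 55 + 1,295 + 480 + 1,000) = 4,415; DTI = 4,415/12,600 = 35%.
Product A: score 672 ≥ 620; DTI 35% ≤ 36%; employment 61 ≥ 6 mo → qualifies.
Product B: score 672 ≥ 600; DTI 35% ≤ 36% → qualifies.
Qualifying: Product A, Product B. Lowest rate is 7.14% → Product A.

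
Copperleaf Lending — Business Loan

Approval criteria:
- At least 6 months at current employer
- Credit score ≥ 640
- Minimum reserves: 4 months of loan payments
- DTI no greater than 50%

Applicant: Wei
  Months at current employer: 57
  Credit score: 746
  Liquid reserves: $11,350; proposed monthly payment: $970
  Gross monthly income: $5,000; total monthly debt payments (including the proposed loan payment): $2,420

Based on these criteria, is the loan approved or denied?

Approved

Employment 57 ≥ 6 months
Credit score 746 ≥ 640 (meets)
Liquid reserves cover 11,350/970 = 11.7 months — ≥ 4 required
Debt-to-income = 2,420/5,000 = 48.4% — meets 50% limit
All criteria satisfied.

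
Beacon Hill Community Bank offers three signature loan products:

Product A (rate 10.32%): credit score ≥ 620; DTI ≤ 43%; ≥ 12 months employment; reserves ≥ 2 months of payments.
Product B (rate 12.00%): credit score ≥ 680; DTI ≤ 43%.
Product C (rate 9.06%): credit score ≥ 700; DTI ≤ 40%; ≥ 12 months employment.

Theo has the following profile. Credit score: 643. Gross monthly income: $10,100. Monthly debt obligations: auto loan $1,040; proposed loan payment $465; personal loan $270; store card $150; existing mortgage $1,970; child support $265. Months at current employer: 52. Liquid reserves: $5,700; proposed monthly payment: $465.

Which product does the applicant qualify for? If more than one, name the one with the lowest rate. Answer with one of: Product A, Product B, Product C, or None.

Total debts = (1,040 + 465 + 270 + 150 + 1,970 + 265) = 4,160; DTI = 4,160/10,100 = 41.2%.
Reserves = 5,700/465 = 12.3 months.
Product A: score 643 ≥ 620; DTI 41.2% ≤ 43%; employment 52 ≥ 12 mo; reserves 12.3 ≥ 2 mo → qualifies.
Product B: score 643 < 680; DTI 41.2% ≤ 43% → does not qualify.
Product C: score 643 < 700; DTI 41.2% > 40%; employment 52 ≥ 12 mo → does not qualify.

Product A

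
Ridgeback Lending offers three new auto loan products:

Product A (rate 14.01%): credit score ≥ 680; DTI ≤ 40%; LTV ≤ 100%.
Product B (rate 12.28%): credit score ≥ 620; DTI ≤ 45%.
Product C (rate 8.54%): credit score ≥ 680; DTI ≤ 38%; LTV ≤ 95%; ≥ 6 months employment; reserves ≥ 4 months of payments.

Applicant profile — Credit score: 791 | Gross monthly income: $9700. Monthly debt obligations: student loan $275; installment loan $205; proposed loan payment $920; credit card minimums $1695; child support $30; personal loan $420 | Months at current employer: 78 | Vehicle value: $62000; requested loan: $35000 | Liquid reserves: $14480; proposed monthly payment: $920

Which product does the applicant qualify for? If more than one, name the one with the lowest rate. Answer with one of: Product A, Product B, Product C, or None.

Product C

Total debts = (275 + 205 + 920 + 1,695 + 30 + 420) = 3,545; DTI = 3,545/9,700 = 36.5%.
LTV = 35,000/62,000 = 56.5%.
Reserves = 14,480/920 = 15.7 months.
Product A: score 791 ≥ 680; DTI 36.5% ≤ 40%; LTV 56.5% ≤ 100% → qualifies.
Product B: score 791 ≥ 620; DTI 36.5% ≤ 45% → qualifies.
Product C: score 791 ≥ 680; DTI 36.5% ≤ 38%; LTV 56.5% ≤ 95%; employment 78 ≥ 6 mo; reserves 15.7 ≥ 4 mo → qualifies.
Qualifying: Product A, Product B, Product C. Lowest rate is 8.54% → Product C.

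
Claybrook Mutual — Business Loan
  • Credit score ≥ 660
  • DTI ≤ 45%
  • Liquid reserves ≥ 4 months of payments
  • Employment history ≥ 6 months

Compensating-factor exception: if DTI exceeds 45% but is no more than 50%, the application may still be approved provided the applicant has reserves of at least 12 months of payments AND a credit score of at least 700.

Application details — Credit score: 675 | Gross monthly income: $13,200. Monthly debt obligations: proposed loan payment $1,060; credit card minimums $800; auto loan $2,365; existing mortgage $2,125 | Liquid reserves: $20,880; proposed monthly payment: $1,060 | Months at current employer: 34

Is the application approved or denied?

Credit score 675 ≥ 660 (meets base)
Total debts = (1,060 + 800 + 2,365 + 2,125) = 6,350. DTI = 6,350/13,200 = 48.1% > 45% — standard DTI limit exceeded.
Liquid reserves cover 20,880/1,060 = 19.7 months — ≥ 4 required
Employment 34 ≥ 6 months
DTI 48.1% is within the 45%–50% exception band; checking compensating factors.
Override check — reserves: 19.7 mo (ok); score: 675 (below 700).
Compensating-factor requirement not fully met.

Denied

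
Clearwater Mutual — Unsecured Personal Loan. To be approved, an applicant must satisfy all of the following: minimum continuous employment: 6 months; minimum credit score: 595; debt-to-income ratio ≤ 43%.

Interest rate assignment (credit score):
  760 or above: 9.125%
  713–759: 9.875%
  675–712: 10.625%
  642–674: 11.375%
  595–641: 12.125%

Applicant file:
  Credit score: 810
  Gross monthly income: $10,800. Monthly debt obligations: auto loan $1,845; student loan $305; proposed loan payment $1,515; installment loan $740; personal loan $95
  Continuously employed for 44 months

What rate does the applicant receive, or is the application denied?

Approved at 9.125%

Credit score 810 ≥ 595 (meets minimum)
Total monthly debts = (1,845 + 305 + 1,515 + 740 + 95) = 4,500. DTI: 4,500 ÷ 10,800 = 41.7%, within the 43% cap
Employment 44 ≥ 6 months
All requirements met. Score 810 falls in the 760 or above tier → 9.125%.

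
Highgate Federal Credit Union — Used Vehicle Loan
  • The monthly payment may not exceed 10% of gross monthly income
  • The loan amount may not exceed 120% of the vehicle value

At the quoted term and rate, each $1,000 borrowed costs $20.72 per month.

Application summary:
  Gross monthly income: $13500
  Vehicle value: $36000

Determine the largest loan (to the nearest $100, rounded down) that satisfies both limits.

Payment cap: 10% × $13,500 = $1,350/month.
At $20.72 per $1,000, that supports 1,350/20.72 × 1,000 ≈ $65,154 → $65,100.
LTV cap: 120% × $36,000 = $43,200 → $43,200.
Binding constraint: loan-to-value.

$43,200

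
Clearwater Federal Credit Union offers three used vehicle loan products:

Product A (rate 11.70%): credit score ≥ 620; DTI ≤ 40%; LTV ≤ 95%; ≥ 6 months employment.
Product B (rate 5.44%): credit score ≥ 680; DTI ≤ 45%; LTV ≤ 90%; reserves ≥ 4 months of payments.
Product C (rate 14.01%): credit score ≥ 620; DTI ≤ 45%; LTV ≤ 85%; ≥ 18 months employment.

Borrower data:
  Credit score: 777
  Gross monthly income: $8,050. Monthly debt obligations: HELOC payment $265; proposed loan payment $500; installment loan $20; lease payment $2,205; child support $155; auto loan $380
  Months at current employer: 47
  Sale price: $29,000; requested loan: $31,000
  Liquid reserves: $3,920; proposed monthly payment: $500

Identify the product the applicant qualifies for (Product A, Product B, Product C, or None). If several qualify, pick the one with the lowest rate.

Total debts = (265 + 500 + 20 + 2,205 + 155 + 380) = 3,525; DTI = 3,525/8,050 = 43.8%.
LTV = 31,000/29,000 = 106.9%.
Reserves = 3,920/500 = 7.8 months.
Product A: score 777 ≥ 620; DTI 43.8% > 40%; LTV 106.9% > 95%; employment 47 ≥ 6 mo → does not qualify.
Product B: score 777 ≥ 680; DTI 43.8% ≤ 45%; LTV 106.9% > 90%; reserves 7.8 ≥ 4 mo → does not qualify.
Product C: score 777 ≥ 620; DTI 43.8% ≤ 45%; LTV 106.9% > 85%; employment 47 ≥ 18 mo → does not qualify.

None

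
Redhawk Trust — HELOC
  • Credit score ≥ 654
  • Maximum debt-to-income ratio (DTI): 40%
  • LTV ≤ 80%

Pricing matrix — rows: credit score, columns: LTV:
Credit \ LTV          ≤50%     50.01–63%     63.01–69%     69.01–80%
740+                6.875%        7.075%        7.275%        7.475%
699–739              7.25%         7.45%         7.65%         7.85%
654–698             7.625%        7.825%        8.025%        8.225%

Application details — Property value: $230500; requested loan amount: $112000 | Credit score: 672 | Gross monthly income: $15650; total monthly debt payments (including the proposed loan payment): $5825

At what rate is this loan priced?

Credit score 672 ≥ 654; DTI: 5,825 ÷ 15,650 = 37.2%, within the 40% cap
LTV: 112,000 ÷ 230,500 = 48.6%, within 80% cap
Row: 672 falls in 654–698. Column: 48.6% falls in ≤50%. Rate = 7.625%.

7.625%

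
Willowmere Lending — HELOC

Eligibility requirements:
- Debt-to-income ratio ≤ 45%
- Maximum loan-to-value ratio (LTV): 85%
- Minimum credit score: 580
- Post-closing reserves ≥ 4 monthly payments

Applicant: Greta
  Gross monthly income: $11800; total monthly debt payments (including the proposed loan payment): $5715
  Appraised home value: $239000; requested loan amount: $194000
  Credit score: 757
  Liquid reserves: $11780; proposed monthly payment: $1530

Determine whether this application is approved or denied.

Denied

DTI: 5,715 ÷ 11,800 = 48.4%, exceeds the 45% cap
LTV: 194,000 ÷ 239,000 = 81.2%, within 85% cap
Credit score 757 ≥ 580 (meets)
Liquid reserves cover 11,780/1,530 = 7.7 months — ≥ 4 required
Fails on DTI.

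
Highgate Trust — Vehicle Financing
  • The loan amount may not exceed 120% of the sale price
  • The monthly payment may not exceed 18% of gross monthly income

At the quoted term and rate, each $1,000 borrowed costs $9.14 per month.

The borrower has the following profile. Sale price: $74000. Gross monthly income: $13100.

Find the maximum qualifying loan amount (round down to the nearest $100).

$88,800

Payment cap: 18% × $13,100 = $2,358/month.
At $9.14 per $1,000, that supports 2,358/9.14 × 1,000 ≈ $257,986 → $257,900.
LTV cap: 120% × $74,000 = $88,800 → $88,800.
Binding constraint: loan-to-value.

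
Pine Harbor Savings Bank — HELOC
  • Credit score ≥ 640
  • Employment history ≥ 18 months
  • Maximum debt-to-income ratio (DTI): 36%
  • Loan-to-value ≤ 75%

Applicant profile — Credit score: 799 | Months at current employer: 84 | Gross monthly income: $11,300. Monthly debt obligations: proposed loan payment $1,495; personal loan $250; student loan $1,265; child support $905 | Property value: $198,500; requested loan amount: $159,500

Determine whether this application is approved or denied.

Denied

Credit score 799 ≥ 640 (meets)
Employment 84 ≥ 18 months
Total monthly debts = (1,495 + 250 + 1,265 + 905) = 3,915. DTI: 3,915 ÷ 11,300 = 34.6%, within the 36% cap
LTV: 159,500 ÷ 198,500 = 80.4%, exceeds 75% cap
Fails on LTV.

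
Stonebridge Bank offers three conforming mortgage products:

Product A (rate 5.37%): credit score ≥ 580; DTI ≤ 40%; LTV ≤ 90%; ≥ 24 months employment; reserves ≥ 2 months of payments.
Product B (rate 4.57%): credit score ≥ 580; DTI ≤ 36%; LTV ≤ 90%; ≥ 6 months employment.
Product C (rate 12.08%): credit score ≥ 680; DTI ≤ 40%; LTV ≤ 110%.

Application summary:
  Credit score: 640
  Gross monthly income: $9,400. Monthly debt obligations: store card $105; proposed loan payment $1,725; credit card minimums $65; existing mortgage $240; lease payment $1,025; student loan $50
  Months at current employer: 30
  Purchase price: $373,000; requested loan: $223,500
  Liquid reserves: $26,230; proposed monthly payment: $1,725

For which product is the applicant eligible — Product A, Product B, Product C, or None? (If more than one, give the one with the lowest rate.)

Product B

Total debts = (105 + 1,725 + 65 + 240 + 1,025 + 50) = 3,210; DTI = 3,210/9,400 = 34.1%.
LTV = 223,500/373,000 = 59.9%.
Reserves = 26,230/1,725 = 15.2 months.
Product A: score 640 ≥ 580; DTI 34.1% ≤ 40%; LTV 59.9% ≤ 90%; employment 30 ≥ 24 mo; reserves 15.2 ≥ 2 mo → qualifies.
Product B: score 640 ≥ 580; DTI 34.1% ≤ 36%; LTV 59.9% ≤ 90%; employment 30 ≥ 6 mo → qualifies.
Product C: score 640 < 680; DTI 34.1% ≤ 40%; LTV 59.9% ≤ 110% → does not qualify.
Qualifying: Product A, Product B. Lowest rate is 4.57% → Product B.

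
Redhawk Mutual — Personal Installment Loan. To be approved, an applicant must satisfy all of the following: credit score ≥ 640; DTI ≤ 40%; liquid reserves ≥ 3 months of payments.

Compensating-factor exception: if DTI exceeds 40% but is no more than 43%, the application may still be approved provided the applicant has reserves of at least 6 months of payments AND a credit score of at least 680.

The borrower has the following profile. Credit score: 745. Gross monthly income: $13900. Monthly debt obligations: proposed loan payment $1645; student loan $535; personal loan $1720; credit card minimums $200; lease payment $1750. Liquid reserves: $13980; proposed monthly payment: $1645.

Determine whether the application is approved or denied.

Approved

Credit score 745 ≥ 640 (meets base)
Total debts = (1,645 + 535 + 1,720 + 200 + 1,750) = 5,850. DTI: 5,850 ÷ 13,900 = 42.1%, over the 40% base limit.
Reserves: 13,980 ÷ 1,645 = 8.5 months (meets 3-month minimum)
42.1% falls in the override range (40%–43%), so the compensating-factor test applies.
Reserves 8.5 ≥ 6 months; credit score 745 ≥ 680.
Both compensating conditions met → exception applies.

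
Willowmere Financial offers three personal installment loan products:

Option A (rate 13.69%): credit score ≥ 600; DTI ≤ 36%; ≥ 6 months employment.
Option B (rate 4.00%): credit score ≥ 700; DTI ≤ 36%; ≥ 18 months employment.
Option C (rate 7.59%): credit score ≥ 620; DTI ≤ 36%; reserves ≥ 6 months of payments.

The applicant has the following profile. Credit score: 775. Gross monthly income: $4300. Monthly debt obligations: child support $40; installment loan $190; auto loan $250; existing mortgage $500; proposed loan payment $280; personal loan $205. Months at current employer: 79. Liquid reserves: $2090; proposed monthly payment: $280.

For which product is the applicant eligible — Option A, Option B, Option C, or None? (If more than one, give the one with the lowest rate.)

Option B

Total debts = (40 + 190 + 250 + 500 + 280 + 205) = 1,465; DTI = 1,465/4,300 = 34.1%.
Reserves = 2,090/280 = 7.5 months.
Option A: score 775 ≥ 600; DTI 34.1% ≤ 36%; employment 79 ≥ 6 mo → qualifies.
Option B: score 775 ≥ 700; DTI 34.1% ≤ 36%; employment 79 ≥ 18 mo → qualifies.
Option C: score 775 ≥ 620; DTI 34.1% ≤ 36%; reserves 7.5 ≥ 6 mo → qualifies.
Qualifying: Option A, Option B, Option C. Lowest rate is 4.00% → Option B.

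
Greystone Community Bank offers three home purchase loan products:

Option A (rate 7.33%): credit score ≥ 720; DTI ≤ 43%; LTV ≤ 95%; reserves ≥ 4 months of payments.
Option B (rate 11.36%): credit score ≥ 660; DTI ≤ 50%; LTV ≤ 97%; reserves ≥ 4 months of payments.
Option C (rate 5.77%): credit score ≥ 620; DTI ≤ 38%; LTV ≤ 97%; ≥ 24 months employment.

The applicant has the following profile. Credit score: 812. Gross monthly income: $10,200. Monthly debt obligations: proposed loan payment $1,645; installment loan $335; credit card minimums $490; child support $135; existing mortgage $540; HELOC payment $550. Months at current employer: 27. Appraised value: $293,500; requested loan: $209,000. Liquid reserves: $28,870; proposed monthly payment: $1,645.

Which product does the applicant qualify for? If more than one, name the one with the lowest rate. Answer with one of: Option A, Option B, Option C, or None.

Total debts = (1,645 + 335 + 490 + 135 + 540 + 550) = 3,695; DTI = 3,695/10,200 = 36.2%.
LTV = 209,000/293,500 = 71.2%.
Reserves = 28,870/1,645 = 17.6 months.
Option A: score 812 ≥ 720; DTI 36.2% ≤ 43%; LTV 71.2% ≤ 95%; reserves 17.6 ≥ 4 mo → qualifies.
Option B: score 812 ≥ 660; DTI 36.2% ≤ 50%; LTV 71.2% ≤ 97%; reserves 17.6 ≥ 4 mo → qualifies.
Option C: score 812 ≥ 620; DTI 36.2% ≤ 38%; LTV 71.2% ≤ 97%; employment 27 ≥ 24 mo → qualifies.
Qualifying: Option A, Option B, Option C. Lowest rate is 5.77% → Option C.

Option C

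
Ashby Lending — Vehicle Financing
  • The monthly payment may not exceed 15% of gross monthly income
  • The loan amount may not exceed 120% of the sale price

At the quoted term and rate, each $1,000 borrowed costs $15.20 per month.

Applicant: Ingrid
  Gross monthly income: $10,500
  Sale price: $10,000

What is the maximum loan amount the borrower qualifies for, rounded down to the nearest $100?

Payment cap: 15% × $10,500 = $1,575/month.
At $15.20 per $1,000, that supports 1,575/15.20 × 1,000 ≈ $103,618 → $103,600.
LTV cap: 120% × $10,000 = $12,000 → $12,000.
Binding constraint: loan-to-value.

$12,000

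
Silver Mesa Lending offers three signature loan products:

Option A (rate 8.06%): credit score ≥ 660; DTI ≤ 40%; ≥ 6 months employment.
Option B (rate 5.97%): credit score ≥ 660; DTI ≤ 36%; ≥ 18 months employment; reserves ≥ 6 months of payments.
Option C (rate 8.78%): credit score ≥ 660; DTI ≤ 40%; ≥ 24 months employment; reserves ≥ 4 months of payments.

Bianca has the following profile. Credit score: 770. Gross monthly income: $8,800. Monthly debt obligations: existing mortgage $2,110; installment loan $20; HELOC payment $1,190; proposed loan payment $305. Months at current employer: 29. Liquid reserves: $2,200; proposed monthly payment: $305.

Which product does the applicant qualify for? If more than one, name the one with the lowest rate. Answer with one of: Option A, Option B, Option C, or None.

None

Total debts = (2,110 + 20 + 1,190 + 305) = 3,625; DTI = 3,625/8,800 = 41.2%.
Reserves = 2,200/305 = 7.2 months.
Option A: score 770 ≥ 660; DTI 41.2% > 40%; employment 29 ≥ 6 mo → does not qualify.
Option B: score 770 ≥ 660; DTI 41.2% > 36%; employment 29 ≥ 18 mo; reserves 7.2 ≥ 6 mo → does not qualify.
Option C: score 770 ≥ 660; DTI 41.2% > 40%; employment 29 ≥ 24 mo; reserves 7.2 ≥ 4 mo → does not qualify.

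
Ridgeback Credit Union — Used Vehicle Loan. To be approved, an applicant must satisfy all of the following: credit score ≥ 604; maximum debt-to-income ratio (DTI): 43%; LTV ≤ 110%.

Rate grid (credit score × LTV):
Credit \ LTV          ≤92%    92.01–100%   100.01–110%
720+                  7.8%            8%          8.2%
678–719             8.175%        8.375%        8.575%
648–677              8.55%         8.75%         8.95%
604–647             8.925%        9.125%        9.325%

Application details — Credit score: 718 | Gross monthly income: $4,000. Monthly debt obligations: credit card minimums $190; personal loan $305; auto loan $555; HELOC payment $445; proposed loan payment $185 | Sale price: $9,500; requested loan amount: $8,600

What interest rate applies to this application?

8.175%

Credit score 718 ≥ 604; Total monthly debts = (190 + 305 + 555 + 445 + 185) = 1,680. DTI = 1,680/4,000 = 42% ≤ 43%
Loan-to-value = 8,600/9,500 = 90.5% — pass (110% max)
Score 718 is in the 678–719 band; LTV 90.5% is in the ≤92% band → 8.175%.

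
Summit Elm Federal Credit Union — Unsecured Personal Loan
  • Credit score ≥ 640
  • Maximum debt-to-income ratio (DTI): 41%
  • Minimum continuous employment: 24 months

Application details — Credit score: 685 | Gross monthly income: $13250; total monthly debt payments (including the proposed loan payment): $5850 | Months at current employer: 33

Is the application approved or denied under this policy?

Denied

Credit score 685 ≥ 640 (meets)
DTI = 5,850/13,250 = 44.2% > 41%
Employment 33 ≥ 24 months
Fails on DTI.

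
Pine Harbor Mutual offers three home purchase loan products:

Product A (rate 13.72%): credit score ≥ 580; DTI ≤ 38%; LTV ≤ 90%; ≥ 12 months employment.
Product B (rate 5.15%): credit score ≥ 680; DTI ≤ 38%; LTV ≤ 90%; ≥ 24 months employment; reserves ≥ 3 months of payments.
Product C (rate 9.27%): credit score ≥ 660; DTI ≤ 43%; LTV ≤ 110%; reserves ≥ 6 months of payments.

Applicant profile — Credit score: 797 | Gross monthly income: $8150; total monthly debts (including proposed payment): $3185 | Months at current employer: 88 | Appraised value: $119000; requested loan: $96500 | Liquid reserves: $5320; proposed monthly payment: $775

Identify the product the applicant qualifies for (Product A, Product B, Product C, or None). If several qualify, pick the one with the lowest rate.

DTI = 3,185/8,150 = 39.1%.
LTV = 96,500/119,000 = 81.1%.
Reserves = 5,320/775 = 6.9 months.
Product A: score 797 ≥ 580; DTI 39.1% > 38%; LTV 81.1% ≤ 90%; employment 88 ≥ 12 mo → does not qualify.
Product B: score 797 ≥ 680; DTI 39.1% > 38%; LTV 81.1% ≤ 90%; employment 88 ≥ 24 mo; reserves 6.9 ≥ 3 mo → does not qualify.
Product C: score 797 ≥ 660; DTI 39.1% ≤ 43%; LTV 81.1% ≤ 110%; reserves 6.9 ≥ 6 mo → qualifies.

Product C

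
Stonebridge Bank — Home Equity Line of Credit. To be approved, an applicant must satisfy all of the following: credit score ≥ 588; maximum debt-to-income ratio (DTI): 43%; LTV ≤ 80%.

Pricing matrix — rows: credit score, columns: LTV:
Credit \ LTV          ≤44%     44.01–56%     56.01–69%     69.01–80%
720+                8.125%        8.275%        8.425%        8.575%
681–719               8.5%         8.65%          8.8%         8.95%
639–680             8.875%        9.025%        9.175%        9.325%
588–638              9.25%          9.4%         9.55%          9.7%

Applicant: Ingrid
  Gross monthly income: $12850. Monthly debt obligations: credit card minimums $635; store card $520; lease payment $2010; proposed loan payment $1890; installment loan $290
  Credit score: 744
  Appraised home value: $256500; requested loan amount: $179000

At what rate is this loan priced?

Credit score 744 ≥ 588; Total monthly debts = (635 + 520 + 2,010 + 1,890 + 290) = 5,345. Debt-to-income = 5,345/12,850 = 41.6% — meets 43% limit
LTV = 179,000/256,500 = 69.8% ≤ 80%
Score 744 is in the 720+ band; LTV 69.8% is in the 69.01–80% band → 8.575%.

8.575%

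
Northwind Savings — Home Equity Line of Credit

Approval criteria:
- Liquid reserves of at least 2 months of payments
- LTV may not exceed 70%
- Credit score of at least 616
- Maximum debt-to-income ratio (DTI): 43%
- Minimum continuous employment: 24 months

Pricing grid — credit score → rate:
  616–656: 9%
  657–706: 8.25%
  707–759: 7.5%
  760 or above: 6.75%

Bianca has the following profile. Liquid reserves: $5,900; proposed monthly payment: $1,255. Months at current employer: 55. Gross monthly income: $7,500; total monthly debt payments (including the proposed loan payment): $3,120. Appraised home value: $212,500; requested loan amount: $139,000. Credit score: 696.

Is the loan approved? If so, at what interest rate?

Credit score 696 ≥ 616 (meets minimum)
Employment 55 ≥ 24 months
Loan-to-value = 139,000/212,500 = 65.4% — pass (70% max)
Debt-to-income = 3,120/7,500 = 41.6% — meets 43% limit
Reserves = 5,900/1,255 = 4.7 months ≥ 2
All requirements met. Score 696 falls in the 657–706 tier → 8.25%.

Approved at 8.25%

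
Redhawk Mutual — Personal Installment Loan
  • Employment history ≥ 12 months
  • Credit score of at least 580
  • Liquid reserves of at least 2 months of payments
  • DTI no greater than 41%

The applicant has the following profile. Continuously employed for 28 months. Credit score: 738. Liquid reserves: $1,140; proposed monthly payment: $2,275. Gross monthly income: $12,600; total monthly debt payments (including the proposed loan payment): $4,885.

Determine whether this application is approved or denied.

Denied

Employment 28 ≥ 12 months
Credit score 738 ≥ 580 (meets)
Reserves: 1,140 ÷ 2,275 = 0.5 months (below 2-month minimum)
Debt-to-income = 4,885/12,600 = 38.8% — meets 41% limit
Fails on reserves.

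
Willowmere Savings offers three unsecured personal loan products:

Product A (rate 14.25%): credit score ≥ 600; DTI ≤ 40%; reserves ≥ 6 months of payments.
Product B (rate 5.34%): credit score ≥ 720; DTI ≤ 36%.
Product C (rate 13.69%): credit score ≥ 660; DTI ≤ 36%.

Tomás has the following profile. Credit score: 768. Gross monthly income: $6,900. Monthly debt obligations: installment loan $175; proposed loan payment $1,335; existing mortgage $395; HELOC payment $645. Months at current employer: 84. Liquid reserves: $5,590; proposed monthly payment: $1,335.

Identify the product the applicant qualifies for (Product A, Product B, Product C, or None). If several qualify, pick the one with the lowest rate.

Total debts = (175 + 1,335 + 395 + 645) = 2,550; DTI = 2,550/6,900 = 37%.
Reserves = 5,590/1,335 = 4.2 months.
Product A: score 768 ≥ 600; DTI 37% ≤ 40%; reserves 4.2 < 6 mo → does not qualify.
Product B: score 768 ≥ 720; DTI 37% > 36% → does not qualify.
Product C: score 768 ≥ 660; DTI 37% > 36% → does not qualify.

None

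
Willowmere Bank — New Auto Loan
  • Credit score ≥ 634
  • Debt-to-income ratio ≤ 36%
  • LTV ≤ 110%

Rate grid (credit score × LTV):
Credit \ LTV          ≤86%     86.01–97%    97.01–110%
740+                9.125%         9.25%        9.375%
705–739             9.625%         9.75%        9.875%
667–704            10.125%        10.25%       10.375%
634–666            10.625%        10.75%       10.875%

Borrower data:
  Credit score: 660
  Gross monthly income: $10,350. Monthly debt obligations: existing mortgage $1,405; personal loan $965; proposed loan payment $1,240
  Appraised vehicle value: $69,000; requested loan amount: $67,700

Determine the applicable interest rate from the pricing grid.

10.875%

Credit score 660 ≥ 634; Total monthly debts = (1,405 + 965 + 1,240) = 3,610. DTI: 3,610 ÷ 10,350 = 34.9%, within the 36% cap
LTV = 67,700/69,000 = 98.1% ≤ 110%
Score 660 is in the 634–666 band; LTV 98.1% is in the 97.01–110% band → 10.875%.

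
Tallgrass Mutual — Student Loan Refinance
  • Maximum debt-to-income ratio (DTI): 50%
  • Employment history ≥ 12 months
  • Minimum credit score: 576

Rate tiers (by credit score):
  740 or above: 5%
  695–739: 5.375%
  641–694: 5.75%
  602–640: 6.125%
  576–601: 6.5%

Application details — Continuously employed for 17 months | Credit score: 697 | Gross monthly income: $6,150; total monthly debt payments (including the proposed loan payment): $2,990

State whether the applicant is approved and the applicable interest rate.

Approved at 5.375%

Credit score 697 ≥ 576 (meets minimum)
Employment 17 ≥ 12 months
DTI = 2,990/6,150 = 48.6% ≤ 50%
All requirements met. Score 697 falls in the 695–739 tier → 5.375%.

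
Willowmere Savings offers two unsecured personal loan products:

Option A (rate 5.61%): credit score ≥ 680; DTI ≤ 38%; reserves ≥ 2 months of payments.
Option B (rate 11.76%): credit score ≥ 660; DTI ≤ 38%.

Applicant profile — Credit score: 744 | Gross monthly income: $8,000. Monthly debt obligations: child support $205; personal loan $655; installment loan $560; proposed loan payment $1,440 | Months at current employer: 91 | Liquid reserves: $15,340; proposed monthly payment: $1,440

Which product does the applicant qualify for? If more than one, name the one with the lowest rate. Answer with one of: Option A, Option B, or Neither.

Option A

Total debts = (205 + 655 + 560 + 1,440) = 2,860; DTI = 2,860/8,000 = 35.8%.
Reserves = 15,340/1,440 = 10.7 months.
Option A: score 744 ≥ 680; DTI 35.8% ≤ 38%; reserves 10.7 ≥ 2 mo → qualifies.
Option B: score 744 ≥ 660; DTI 35.8% ≤ 38% → qualifies.
Qualifying: Option A, Option B. Lowest rate is 5.61% → Option A.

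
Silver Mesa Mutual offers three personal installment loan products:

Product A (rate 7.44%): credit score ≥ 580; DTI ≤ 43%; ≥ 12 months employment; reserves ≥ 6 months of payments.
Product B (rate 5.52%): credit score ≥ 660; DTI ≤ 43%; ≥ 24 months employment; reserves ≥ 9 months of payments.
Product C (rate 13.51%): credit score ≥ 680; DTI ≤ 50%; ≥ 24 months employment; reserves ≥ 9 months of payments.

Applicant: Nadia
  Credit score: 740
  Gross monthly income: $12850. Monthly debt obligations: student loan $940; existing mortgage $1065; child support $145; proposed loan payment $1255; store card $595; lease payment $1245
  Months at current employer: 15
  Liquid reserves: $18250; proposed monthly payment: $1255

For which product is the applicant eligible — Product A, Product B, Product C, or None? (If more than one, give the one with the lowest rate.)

Product A

Total debts = (940 + 1,065 + 145 + 1,255 + 595 + 1,245) = 5,245; DTI = 5,245/12,850 = 40.8%.
Reserves = 18,250/1,255 = 14.5 months.
Product A: score 740 ≥ 580; DTI 40.8% ≤ 43%; employment 15 ≥ 12 mo; reserves 14.5 ≥ 6 mo → qualifies.
Product B: score 740 ≥ 660; DTI 40.8% ≤ 43%; employment 15 < 24 mo; reserves 14.5 ≥ 9 mo → does not qualify.
Product C: score 740 ≥ 680; DTI 40.8% ≤ 50%; employment 15 < 24 mo; reserves 14.5 ≥ 9 mo → does not qualify.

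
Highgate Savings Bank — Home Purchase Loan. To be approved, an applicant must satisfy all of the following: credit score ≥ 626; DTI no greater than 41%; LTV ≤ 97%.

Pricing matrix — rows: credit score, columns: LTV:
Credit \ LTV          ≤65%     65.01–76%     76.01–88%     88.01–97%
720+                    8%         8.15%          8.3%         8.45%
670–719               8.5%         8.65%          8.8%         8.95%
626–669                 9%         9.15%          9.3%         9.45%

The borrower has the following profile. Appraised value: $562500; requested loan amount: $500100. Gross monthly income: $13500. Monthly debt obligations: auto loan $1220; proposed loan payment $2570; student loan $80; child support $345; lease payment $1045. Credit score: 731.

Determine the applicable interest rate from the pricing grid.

Credit score 731 ≥ 626; Total monthly debts = (1,220 + 2,570 + 80 + 345 + 1,045) = 5,260. Debt-to-income = 5,260/13,500 = 39% — meets 41% limit
LTV = 500,100/562,500 = 88.9% ≤ 97%
Score 731 is in the 720+ band; LTV 88.9% is in the 88.01–97% band → 8.45%.

8.45%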